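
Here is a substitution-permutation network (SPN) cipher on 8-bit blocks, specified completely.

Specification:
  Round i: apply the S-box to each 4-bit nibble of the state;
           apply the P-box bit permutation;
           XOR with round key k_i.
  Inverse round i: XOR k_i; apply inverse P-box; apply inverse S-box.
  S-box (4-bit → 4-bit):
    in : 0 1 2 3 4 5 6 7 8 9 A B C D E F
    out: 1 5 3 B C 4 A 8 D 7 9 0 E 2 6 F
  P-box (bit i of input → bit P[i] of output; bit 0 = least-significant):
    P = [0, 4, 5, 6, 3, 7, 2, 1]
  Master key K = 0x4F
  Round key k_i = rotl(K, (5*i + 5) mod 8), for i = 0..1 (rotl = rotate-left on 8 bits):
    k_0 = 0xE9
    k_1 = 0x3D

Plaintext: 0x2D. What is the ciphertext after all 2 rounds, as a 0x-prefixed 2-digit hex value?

s_0 = plaintext = 0x2D
s_1 = Round(s_0, k_0) = 0x71
s_2 = Round(s_1, k_1) = 0x1E

0x1E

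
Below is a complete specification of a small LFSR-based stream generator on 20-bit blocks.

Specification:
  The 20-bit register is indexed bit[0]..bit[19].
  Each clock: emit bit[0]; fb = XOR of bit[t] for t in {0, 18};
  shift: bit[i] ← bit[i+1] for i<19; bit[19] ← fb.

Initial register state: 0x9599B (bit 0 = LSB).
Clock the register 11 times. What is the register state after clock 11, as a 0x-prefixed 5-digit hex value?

reg_0 = 0x9599B
clock 1: out=1, reg = 0xCACCD
clock 2: out=1, reg = 0x65666
clock 3: out=0, reg = 0xB2B33
clock 4: out=1, reg = 0xD9599
clock 5: out=1, reg = 0x6CACC
clock 6: out=0, reg = 0xB6566
clock 7: out=0, reg = 0x5B2B3
clock 8: out=1, reg = 0x2D959
clock 9: out=1, reg = 0x96CAC
clock 10: out=0, reg = 0x4B656
clock 11: out=0, reg = 0xA5B2B

0xA5B2B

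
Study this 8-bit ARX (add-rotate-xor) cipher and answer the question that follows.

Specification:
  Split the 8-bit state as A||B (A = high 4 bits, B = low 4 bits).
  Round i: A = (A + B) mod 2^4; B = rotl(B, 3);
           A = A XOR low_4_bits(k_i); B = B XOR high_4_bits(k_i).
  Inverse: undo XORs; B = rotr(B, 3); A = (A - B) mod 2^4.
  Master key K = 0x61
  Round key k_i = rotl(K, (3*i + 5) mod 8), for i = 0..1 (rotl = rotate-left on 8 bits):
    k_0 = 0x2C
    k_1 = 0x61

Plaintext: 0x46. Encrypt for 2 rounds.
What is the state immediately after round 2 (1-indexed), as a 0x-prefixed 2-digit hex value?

s_0 = plaintext = 0x46
s_1 = Round(s_0, k_0) = 0x61
s_2 = Round(s_1, k_1) = 0x6E

0x6E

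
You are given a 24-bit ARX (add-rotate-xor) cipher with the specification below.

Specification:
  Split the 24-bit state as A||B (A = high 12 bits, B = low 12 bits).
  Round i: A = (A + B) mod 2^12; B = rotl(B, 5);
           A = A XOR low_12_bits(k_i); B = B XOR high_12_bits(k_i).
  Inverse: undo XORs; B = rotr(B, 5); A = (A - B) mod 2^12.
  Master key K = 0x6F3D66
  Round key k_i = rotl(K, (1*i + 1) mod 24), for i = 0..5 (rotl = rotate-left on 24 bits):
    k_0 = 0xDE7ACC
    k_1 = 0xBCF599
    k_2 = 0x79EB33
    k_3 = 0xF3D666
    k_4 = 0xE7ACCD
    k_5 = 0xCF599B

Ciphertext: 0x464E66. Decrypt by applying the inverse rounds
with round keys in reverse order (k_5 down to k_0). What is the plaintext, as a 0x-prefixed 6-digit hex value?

0x7A800A

s_0 = ciphertext = 0x464E66
s_1 = InvRound(s_0, k_5) = 0x46B994
s_2 = InvRound(s_1, k_4) = 0x16773F
s_3 = InvRound(s_2, k_3) = 0x5C1140
s_4 = InvRound(s_3, k_2) = 0xFBCF36
s_5 = InvRound(s_4, k_1) = 0xD7ECA7
s_6 = InvRound(s_5, k_0) = 0x7A800A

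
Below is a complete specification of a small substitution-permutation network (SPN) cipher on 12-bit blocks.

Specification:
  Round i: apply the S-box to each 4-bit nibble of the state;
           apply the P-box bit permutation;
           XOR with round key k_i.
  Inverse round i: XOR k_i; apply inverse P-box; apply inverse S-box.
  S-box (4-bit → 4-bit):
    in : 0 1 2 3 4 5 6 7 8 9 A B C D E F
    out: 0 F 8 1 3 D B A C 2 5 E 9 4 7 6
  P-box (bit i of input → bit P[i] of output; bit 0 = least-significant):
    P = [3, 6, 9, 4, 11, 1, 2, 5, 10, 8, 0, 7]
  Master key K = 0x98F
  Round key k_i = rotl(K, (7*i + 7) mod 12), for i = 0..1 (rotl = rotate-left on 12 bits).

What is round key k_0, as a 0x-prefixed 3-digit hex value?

K = 0x98F
k_0 = rotl(K, (7*0+7) mod 12) = rotl(K, 7) = 0x7CC

0x7CC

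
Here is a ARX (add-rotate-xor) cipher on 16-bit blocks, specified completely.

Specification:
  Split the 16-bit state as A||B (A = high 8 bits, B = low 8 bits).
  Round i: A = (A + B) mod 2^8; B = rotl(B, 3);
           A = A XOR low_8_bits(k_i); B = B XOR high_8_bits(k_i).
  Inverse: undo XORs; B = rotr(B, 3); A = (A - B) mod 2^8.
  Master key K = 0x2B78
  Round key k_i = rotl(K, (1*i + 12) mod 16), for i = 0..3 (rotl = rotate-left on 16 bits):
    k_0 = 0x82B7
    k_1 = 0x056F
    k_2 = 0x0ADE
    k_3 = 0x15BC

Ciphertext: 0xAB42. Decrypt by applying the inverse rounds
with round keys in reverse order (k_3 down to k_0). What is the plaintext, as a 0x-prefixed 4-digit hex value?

s_0 = ciphertext = 0xAB42
s_1 = InvRound(s_0, k_3) = 0x2DEA
s_2 = InvRound(s_1, k_2) = 0xD71C
s_3 = InvRound(s_2, k_1) = 0x9523
s_4 = InvRound(s_3, k_0) = 0xEE34

0xEE34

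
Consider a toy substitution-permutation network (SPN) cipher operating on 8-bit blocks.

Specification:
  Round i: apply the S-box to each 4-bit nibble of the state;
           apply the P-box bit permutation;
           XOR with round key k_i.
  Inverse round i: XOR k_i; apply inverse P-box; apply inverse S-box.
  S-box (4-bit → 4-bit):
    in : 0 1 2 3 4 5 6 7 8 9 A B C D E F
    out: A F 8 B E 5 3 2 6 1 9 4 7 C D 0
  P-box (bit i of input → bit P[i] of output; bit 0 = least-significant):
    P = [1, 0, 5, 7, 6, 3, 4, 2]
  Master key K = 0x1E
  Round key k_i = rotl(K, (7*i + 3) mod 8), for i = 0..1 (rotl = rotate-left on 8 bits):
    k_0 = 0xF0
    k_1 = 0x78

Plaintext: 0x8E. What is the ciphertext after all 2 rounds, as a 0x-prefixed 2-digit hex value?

0xE6

s_0 = plaintext = 0x8E
s_1 = Round(s_0, k_0) = 0x4A
s_2 = Round(s_1, k_1) = 0xE6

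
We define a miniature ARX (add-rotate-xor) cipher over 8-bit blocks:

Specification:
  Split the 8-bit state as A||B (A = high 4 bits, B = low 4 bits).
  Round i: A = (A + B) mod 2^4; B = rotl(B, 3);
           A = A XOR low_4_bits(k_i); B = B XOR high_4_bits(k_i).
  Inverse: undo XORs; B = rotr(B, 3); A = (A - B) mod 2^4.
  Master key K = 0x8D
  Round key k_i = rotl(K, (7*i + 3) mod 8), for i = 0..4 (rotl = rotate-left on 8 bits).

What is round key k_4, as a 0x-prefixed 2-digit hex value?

0xC6

K = 0x8D
k_0 = rotl(K, (7*0+3) mod 8) = rotl(K, 3) = 0x6C
k_1 = rotl(K, (7*1+3) mod 8) = rotl(K, 2) = 0x36
k_2 = rotl(K, (7*2+3) mod 8) = rotl(K, 1) = 0x1B
k_3 = rotl(K, (7*3+3) mod 8) = rotl(K, 0) = 0x8D
k_4 = rotl(K, (7*4+3) mod 8) = rotl(K, 7) = 0xC6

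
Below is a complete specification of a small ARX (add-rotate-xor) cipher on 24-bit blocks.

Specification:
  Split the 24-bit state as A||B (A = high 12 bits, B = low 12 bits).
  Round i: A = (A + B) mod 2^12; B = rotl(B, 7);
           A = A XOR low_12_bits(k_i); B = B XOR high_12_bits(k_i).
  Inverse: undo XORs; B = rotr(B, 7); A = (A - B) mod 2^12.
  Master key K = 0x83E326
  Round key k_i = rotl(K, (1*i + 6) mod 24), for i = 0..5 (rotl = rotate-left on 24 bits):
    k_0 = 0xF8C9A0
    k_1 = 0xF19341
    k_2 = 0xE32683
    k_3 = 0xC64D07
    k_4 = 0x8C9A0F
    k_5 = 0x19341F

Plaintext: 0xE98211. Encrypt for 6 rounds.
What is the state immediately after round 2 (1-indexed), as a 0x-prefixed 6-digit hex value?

s_0 = plaintext = 0xE98211
s_1 = Round(s_0, k_0) = 0x90971C
s_2 = Round(s_1, k_1) = 0x364121
s_3 = Round(s_2, k_2) = 0x206EBB
s_4 = Round(s_3, k_3) = 0xDC6191
s_5 = Round(s_4, k_4) = 0x558045
s_6 = Round(s_5, k_5) = 0x182311

0x364121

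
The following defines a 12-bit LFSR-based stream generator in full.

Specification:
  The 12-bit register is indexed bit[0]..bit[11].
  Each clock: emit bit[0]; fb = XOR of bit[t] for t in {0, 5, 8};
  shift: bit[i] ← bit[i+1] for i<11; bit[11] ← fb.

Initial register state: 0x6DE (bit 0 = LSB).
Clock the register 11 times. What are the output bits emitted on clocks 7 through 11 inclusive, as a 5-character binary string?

reg_0 = 0x6DE
clock 1: out=0, reg = 0x36F
clock 2: out=1, reg = 0x9B7
clock 3: out=1, reg = 0xCDB
clock 4: out=1, reg = 0xE6D
clock 5: out=1, reg = 0x736
clock 6: out=0, reg = 0x39B
clock 7: out=1, reg = 0x1CD
clock 8: out=1, reg = 0x0E6
clock 9: out=0, reg = 0x873
clock 10: out=1, reg = 0x439
clock 11: out=1, reg = 0x21C

11011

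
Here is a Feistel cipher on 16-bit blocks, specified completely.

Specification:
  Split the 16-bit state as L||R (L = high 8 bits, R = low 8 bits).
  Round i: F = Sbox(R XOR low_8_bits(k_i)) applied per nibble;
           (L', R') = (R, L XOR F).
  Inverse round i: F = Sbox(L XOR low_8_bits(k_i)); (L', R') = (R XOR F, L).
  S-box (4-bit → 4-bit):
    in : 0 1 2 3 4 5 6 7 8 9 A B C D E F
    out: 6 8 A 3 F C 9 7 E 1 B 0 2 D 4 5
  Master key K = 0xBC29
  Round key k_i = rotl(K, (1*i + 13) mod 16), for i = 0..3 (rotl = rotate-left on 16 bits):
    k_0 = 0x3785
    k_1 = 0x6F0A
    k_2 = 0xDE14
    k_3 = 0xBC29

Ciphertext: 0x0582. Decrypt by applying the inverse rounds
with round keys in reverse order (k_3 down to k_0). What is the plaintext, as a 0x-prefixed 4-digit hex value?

0x2916

s_0 = ciphertext = 0x0582
s_1 = InvRound(s_0, k_3) = 0x2005
s_2 = InvRound(s_1, k_2) = 0x3A20
s_3 = InvRound(s_2, k_1) = 0x163A
s_4 = InvRound(s_3, k_0) = 0x2916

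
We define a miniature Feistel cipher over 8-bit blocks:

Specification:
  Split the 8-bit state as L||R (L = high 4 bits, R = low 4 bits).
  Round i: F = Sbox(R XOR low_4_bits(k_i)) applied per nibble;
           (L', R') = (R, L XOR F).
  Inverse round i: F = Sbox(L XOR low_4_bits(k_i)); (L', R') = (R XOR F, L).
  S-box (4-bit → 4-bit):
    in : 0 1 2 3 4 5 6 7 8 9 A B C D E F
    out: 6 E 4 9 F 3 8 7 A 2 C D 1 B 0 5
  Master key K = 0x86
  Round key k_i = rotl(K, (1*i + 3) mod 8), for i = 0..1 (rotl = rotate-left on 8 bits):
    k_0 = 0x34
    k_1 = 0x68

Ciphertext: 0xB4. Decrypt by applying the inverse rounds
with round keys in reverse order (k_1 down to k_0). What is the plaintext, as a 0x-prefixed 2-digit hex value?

0x9D

s_0 = ciphertext = 0xB4
s_1 = InvRound(s_0, k_1) = 0xDB
s_2 = InvRound(s_1, k_0) = 0x9D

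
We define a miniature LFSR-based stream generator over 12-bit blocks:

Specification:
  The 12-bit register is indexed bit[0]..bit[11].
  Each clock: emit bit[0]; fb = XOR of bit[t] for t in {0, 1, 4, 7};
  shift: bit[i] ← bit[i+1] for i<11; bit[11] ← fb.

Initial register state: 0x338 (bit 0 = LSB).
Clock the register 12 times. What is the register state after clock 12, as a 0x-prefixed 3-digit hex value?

reg_0 = 0x338
clock 1: out=0, reg = 0x99C
clock 2: out=0, reg = 0x4CE
clock 3: out=0, reg = 0x267
clock 4: out=1, reg = 0x133
clock 5: out=1, reg = 0x899
clock 6: out=1, reg = 0xC4C
clock 7: out=0, reg = 0x626
clock 8: out=0, reg = 0xB13
clock 9: out=1, reg = 0xD89
clock 10: out=1, reg = 0x6C4
clock 11: out=0, reg = 0xB62
clock 12: out=0, reg = 0xDB1

0xDB1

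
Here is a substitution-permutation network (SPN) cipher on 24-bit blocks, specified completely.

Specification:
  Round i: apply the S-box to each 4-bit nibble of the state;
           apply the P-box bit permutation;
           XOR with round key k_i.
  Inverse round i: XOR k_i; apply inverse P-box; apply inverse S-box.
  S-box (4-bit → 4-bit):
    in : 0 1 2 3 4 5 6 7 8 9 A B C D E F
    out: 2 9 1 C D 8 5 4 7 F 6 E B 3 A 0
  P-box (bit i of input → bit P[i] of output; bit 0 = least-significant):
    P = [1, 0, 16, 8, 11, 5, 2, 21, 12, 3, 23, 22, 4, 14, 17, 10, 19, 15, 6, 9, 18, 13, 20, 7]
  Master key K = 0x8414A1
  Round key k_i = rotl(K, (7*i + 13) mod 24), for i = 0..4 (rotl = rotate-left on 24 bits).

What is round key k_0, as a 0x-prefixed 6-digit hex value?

K = 0x8414A1
k_0 = rotl(K, (7*0+13) mod 24) = rotl(K, 13) = 0x943082

0x943082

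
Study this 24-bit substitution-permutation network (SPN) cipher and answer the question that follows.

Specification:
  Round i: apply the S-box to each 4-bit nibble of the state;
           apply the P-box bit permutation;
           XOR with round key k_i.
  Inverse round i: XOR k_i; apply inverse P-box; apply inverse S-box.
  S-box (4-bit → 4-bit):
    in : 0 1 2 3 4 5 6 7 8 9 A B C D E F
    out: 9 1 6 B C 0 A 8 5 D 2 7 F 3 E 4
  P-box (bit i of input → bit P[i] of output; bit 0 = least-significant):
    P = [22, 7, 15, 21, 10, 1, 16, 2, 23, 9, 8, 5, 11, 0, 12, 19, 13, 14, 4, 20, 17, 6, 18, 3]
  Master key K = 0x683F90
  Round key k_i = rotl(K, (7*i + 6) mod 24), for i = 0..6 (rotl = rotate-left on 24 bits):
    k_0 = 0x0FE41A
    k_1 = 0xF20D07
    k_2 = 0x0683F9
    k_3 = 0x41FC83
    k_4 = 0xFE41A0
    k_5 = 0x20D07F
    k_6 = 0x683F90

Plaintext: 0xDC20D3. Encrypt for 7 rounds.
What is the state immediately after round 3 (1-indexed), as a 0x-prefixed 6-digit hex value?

s_0 = plaintext = 0xDC20D3
s_1 = Round(s_0, k_0) = 0xFD90E9
s_2 = Round(s_1, k_1) = 0x1FF521
s_3 = Round(s_2, k_2) = 0x4593EB
s_4 = Round(s_3, k_3) = 0x8C662D
s_5 = Round(s_4, k_4) = 0xA12313
s_6 = Round(s_5, k_5) = 0xC0E69E
s_7 = Round(s_6, k_6) = 0x57897D

0x4593EB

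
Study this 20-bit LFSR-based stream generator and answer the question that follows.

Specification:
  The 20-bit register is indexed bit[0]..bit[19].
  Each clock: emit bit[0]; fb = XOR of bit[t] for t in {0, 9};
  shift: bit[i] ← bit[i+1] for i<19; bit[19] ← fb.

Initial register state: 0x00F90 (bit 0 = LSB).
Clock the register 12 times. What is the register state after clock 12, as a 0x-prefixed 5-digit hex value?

0x79700

reg_0 = 0x00F90
clock 1: out=0, reg = 0x807C8
clock 2: out=0, reg = 0xC03E4
clock 3: out=0, reg = 0xE01F2
clock 4: out=0, reg = 0x700F9
clock 5: out=1, reg = 0xB807C
clock 6: out=0, reg = 0x5C03E
clock 7: out=0, reg = 0x2E01F
clock 8: out=1, reg = 0x9700F
clock 9: out=1, reg = 0xCB807
clock 10: out=1, reg = 0xE5C03
clock 11: out=1, reg = 0xF2E01
clock 12: out=1, reg = 0x79700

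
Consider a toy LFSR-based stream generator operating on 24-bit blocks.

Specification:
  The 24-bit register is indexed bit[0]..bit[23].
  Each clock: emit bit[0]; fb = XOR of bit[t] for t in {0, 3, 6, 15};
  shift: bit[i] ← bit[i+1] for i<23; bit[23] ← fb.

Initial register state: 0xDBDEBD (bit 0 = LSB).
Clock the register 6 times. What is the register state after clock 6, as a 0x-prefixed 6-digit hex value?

reg_0 = 0xDBDEBD
clock 1: out=1, reg = 0xEDEF5E
clock 2: out=0, reg = 0xF6F7AF
clock 3: out=1, reg = 0xFB7BD7
clock 4: out=1, reg = 0x7DBDEB
clock 5: out=1, reg = 0x3EDEF5
clock 6: out=1, reg = 0x9F6F7A

0x9F6F7A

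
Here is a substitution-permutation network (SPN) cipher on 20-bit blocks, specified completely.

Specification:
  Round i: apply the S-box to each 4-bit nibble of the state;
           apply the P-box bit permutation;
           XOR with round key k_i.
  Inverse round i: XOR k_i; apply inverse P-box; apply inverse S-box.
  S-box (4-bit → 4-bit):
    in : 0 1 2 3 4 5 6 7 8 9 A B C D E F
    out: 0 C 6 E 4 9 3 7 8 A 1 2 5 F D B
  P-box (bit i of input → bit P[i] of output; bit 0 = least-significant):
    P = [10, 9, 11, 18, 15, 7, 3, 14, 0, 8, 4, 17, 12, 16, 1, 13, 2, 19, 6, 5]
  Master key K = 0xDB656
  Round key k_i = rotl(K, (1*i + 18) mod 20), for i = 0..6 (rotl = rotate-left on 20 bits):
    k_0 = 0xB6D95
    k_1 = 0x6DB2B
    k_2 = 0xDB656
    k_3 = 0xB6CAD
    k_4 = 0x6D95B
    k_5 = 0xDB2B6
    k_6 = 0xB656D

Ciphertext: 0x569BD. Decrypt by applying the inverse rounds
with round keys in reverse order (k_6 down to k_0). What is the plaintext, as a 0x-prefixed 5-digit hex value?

0xD35FC

s_0 = ciphertext = 0x569BD
s_1 = InvRound(s_0, k_6) = 0x201BE
s_2 = InvRound(s_1, k_5) = 0xBF9C9
s_3 = InvRound(s_2, k_4) = 0xB34B8
s_4 = InvRound(s_3, k_3) = 0xAAC84
s_5 = InvRound(s_4, k_2) = 0x471B3
s_6 = InvRound(s_5, k_1) = 0x08172
s_7 = InvRound(s_6, k_0) = 0xD35FC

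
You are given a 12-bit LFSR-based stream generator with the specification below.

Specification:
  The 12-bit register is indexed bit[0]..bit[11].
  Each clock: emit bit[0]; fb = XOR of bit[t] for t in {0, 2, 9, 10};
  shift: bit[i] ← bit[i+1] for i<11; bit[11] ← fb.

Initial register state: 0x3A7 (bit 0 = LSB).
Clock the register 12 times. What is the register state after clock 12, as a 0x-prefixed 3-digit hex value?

0x17B

reg_0 = 0x3A7
clock 1: out=1, reg = 0x9D3
clock 2: out=1, reg = 0xCE9
clock 3: out=1, reg = 0x674
clock 4: out=0, reg = 0xB3A
clock 5: out=0, reg = 0xD9D
clock 6: out=1, reg = 0xECE
clock 7: out=0, reg = 0xF67
clock 8: out=1, reg = 0x7B3
clock 9: out=1, reg = 0xBD9
clock 10: out=1, reg = 0x5EC
clock 11: out=0, reg = 0x2F6
clock 12: out=0, reg = 0x17B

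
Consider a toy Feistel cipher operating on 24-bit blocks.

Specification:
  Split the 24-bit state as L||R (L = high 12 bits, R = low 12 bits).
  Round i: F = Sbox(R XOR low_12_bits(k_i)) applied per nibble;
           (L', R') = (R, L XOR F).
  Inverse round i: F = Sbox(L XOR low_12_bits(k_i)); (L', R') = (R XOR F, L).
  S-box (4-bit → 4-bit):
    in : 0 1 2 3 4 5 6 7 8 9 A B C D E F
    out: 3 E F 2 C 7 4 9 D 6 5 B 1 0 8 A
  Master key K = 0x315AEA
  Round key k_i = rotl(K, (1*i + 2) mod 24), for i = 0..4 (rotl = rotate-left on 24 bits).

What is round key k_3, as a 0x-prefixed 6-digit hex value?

0x2B5D46

K = 0x315AEA
k_0 = rotl(K, (1*0+2) mod 24) = rotl(K, 2) = 0xC56BA8
k_1 = rotl(K, (1*1+2) mod 24) = rotl(K, 3) = 0x8AD751
k_2 = rotl(K, (1*2+2) mod 24) = rotl(K, 4) = 0x15AEA3
k_3 = rotl(K, (1*3+2) mod 24) = rotl(K, 5) = 0x2B5D46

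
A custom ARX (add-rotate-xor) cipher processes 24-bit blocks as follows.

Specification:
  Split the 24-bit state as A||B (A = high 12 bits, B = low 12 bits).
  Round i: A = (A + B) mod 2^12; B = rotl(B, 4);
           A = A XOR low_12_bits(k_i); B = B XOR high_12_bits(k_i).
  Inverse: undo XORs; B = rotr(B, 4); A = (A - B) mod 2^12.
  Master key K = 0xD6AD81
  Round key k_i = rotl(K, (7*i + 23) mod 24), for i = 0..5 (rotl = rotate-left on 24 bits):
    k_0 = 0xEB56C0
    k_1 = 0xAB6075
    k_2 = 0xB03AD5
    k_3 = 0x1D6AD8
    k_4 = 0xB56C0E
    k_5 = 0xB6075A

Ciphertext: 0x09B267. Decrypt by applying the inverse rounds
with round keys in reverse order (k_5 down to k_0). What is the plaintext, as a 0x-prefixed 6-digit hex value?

s_0 = ciphertext = 0x09B267
s_1 = InvRound(s_0, k_5) = 0x031790
s_2 = InvRound(s_1, k_4) = 0x5736CC
s_3 = InvRound(s_2, k_3) = 0x53AA71
s_4 = InvRound(s_3, k_2) = 0xDD8217
s_5 = InvRound(s_4, k_1) = 0xC2318A
s_6 = InvRound(s_5, k_0) = 0xAF0FF3

0xAF0FF3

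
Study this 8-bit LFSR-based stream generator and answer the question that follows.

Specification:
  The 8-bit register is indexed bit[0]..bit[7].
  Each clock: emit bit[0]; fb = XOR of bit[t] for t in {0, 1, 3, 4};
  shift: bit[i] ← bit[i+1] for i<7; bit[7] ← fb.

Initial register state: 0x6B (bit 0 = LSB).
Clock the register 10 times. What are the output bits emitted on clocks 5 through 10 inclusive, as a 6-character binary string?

reg_0 = 0x6B
clock 1: out=1, reg = 0xB5
clock 2: out=1, reg = 0x5A
clock 3: out=0, reg = 0xAD
clock 4: out=1, reg = 0x56
clock 5: out=0, reg = 0x2B
clock 6: out=1, reg = 0x95
clock 7: out=1, reg = 0x4A
clock 8: out=0, reg = 0x25
clock 9: out=1, reg = 0x92
clock 10: out=0, reg = 0x49

011010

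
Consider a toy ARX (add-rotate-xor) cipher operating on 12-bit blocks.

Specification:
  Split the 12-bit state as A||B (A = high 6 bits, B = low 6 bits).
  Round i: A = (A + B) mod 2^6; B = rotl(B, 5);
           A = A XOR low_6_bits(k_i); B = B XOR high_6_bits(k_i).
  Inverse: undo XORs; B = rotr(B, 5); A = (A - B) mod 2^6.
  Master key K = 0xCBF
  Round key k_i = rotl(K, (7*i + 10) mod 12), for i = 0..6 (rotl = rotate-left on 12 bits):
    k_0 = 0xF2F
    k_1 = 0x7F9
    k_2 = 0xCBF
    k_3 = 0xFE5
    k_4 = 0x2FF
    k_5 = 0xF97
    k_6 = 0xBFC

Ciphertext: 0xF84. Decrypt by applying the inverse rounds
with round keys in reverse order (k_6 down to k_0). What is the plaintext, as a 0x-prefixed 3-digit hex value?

s_0 = ciphertext = 0xF84
s_1 = InvRound(s_0, k_6) = 0xAD7
s_2 = InvRound(s_1, k_5) = 0xA53
s_3 = InvRound(s_2, k_4) = 0x9B0
s_4 = InvRound(s_3, k_3) = 0x95E
s_5 = InvRound(s_4, k_2) = 0x059
s_6 = InvRound(s_5, k_1) = 0xB0C
s_7 = InvRound(s_6, k_0) = 0x8A1

0x8A1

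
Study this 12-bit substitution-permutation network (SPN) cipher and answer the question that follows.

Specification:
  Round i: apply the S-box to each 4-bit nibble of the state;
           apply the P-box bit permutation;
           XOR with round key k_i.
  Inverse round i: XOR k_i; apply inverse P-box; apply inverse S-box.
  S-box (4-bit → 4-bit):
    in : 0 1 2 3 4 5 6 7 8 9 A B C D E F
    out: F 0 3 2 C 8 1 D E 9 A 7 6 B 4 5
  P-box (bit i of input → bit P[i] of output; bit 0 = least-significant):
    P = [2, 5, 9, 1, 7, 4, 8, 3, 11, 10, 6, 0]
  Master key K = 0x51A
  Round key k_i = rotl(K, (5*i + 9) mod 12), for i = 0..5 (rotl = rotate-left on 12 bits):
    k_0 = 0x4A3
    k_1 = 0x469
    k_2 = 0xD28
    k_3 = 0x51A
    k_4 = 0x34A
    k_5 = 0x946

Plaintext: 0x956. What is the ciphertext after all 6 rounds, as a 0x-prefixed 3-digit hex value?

s_0 = plaintext = 0x956
s_1 = Round(s_0, k_0) = 0xCAE
s_2 = Round(s_1, k_1) = 0x231
s_3 = Round(s_2, k_2) = 0x138
s_4 = Round(s_3, k_3) = 0x728
s_5 = Round(s_4, k_4) = 0x9B9
s_6 = Round(s_5, k_5) = 0x0D1

0x0D1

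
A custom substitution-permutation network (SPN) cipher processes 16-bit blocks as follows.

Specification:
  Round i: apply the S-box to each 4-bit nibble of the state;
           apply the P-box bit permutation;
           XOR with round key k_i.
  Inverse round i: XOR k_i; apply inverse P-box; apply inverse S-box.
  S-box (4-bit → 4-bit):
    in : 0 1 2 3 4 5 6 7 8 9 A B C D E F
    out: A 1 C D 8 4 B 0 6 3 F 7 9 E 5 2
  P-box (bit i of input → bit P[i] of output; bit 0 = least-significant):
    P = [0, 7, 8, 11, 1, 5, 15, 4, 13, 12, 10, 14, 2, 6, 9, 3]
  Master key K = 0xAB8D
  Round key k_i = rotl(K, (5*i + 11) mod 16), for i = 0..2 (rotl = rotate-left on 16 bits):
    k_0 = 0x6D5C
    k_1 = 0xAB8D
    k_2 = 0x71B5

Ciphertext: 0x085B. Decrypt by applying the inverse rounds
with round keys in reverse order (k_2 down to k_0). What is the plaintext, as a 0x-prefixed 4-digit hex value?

0xA862

s_0 = ciphertext = 0x085B
s_1 = InvRound(s_0, k_2) = 0x669D
s_2 = InvRound(s_1, k_1) = 0x7222
s_3 = InvRound(s_2, k_0) = 0xA862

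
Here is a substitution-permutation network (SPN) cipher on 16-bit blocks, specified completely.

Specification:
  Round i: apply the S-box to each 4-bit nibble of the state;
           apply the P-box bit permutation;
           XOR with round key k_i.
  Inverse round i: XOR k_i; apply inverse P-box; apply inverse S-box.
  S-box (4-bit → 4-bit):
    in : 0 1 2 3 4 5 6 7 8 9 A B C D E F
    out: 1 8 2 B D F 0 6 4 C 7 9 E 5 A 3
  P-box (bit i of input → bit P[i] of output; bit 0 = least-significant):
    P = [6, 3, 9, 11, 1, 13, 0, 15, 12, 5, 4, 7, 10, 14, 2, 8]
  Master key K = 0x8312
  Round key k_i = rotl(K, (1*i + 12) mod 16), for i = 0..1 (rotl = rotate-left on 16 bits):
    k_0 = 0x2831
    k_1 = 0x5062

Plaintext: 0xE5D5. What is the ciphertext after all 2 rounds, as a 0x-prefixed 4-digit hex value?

s_0 = plaintext = 0xE5D5
s_1 = Round(s_0, k_0) = 0x73CA
s_2 = Round(s_1, k_1) = 0xA28F

0xA28F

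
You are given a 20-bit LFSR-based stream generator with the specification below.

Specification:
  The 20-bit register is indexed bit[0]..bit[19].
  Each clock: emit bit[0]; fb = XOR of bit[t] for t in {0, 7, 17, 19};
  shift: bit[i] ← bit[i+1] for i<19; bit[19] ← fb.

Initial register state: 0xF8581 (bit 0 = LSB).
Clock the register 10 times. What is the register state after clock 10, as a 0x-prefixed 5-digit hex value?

reg_0 = 0xF8581
clock 1: out=1, reg = 0x7C2C0
clock 2: out=0, reg = 0x3E160
clock 3: out=0, reg = 0x9F0B0
clock 4: out=0, reg = 0x4F858
clock 5: out=0, reg = 0x27C2C
clock 6: out=0, reg = 0x93E16
clock 7: out=0, reg = 0xC9F0B
clock 8: out=1, reg = 0x64F85
clock 9: out=1, reg = 0xB27C2
clock 10: out=0, reg = 0xD93E1

0xD93E1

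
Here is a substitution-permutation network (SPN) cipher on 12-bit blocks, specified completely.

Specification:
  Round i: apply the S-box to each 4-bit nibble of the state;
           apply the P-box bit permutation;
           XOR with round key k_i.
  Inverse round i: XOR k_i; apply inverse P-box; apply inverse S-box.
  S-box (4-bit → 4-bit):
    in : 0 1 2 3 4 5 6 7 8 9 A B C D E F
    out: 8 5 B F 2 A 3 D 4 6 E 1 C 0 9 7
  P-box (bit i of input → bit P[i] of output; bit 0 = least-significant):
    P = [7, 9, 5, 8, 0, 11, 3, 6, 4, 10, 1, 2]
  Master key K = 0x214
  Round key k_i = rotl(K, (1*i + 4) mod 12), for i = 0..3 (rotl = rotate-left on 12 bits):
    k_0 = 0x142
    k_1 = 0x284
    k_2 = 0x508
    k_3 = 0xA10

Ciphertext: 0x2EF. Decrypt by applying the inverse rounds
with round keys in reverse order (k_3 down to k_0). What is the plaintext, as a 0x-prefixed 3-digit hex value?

0x293

s_0 = ciphertext = 0x2EF
s_1 = InvRound(s_0, k_3) = 0x731
s_2 = InvRound(s_1, k_2) = 0xB19
s_3 = InvRound(s_2, k_1) = 0xEFE
s_4 = InvRound(s_3, k_0) = 0x293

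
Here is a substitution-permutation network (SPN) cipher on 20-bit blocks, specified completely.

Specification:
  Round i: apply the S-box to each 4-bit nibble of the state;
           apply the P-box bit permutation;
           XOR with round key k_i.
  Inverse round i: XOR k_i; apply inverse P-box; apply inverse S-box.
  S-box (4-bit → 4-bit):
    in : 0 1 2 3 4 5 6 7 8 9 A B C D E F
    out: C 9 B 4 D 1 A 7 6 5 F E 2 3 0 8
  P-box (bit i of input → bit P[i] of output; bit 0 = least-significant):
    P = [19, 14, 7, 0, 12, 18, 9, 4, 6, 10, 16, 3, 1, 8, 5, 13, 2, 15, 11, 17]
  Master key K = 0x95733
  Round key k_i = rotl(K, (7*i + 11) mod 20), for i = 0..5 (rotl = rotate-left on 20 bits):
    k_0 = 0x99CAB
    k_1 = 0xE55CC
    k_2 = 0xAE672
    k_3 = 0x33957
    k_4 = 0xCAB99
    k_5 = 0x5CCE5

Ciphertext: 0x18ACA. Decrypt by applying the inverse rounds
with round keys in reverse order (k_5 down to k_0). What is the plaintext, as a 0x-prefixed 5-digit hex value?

s_0 = ciphertext = 0x18ACA
s_1 = InvRound(s_0, k_5) = 0x59686
s_2 = InvRound(s_1, k_4) = 0x92B11
s_3 = InvRound(s_2, k_3) = 0x15595
s_4 = InvRound(s_3, k_2) = 0x2A994
s_5 = InvRound(s_4, k_1) = 0x8F22D
s_6 = InvRound(s_5, k_0) = 0x91838

0x91838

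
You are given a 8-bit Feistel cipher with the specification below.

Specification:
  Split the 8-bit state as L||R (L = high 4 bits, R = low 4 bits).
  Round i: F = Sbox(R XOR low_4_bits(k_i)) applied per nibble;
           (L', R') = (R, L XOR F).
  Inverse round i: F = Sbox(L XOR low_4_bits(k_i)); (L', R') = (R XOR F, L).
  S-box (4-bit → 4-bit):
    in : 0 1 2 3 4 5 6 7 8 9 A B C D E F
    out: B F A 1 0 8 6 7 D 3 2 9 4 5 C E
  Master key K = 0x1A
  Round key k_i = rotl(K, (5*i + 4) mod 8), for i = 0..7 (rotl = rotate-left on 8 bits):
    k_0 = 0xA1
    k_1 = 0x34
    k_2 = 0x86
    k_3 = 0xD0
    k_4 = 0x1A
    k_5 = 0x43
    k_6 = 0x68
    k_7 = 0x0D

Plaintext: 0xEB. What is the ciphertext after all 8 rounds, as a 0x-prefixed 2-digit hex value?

0xA3

s_0 = plaintext = 0xEB
s_1 = Round(s_0, k_0) = 0xBC
s_2 = Round(s_1, k_1) = 0xC6
s_3 = Round(s_2, k_2) = 0x67
s_4 = Round(s_3, k_3) = 0x71
s_5 = Round(s_4, k_4) = 0x1E
s_6 = Round(s_5, k_5) = 0xE4
s_7 = Round(s_6, k_6) = 0x4A
s_8 = Round(s_7, k_7) = 0xA3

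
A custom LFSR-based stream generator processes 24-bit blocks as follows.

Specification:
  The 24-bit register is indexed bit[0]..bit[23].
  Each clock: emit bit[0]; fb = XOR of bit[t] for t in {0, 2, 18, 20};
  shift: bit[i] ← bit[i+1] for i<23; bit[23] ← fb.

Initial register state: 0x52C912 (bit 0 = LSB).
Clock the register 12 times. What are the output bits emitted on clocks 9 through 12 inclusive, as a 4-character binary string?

reg_0 = 0x52C912
clock 1: out=0, reg = 0xA96489
clock 2: out=1, reg = 0xD4B244
clock 3: out=0, reg = 0xEA5922
clock 4: out=0, reg = 0x752C91
clock 5: out=1, reg = 0xBA9648
clock 6: out=0, reg = 0xDD4B24
clock 7: out=0, reg = 0xEEA592
clock 8: out=0, reg = 0xF752C9
clock 9: out=1, reg = 0xFBA964
clock 10: out=0, reg = 0x7DD4B2
clock 11: out=0, reg = 0x3EEA59
clock 12: out=1, reg = 0x9F752C

1001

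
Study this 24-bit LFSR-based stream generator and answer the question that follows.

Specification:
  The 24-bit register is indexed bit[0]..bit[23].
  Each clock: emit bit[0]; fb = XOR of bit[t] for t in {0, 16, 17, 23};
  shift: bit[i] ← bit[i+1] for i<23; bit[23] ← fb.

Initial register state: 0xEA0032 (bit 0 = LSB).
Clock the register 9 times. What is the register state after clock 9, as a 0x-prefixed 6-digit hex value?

reg_0 = 0xEA0032
clock 1: out=0, reg = 0x750019
clock 2: out=1, reg = 0x3A800C
clock 3: out=0, reg = 0x9D4006
clock 4: out=0, reg = 0x4EA003
clock 5: out=1, reg = 0x275001
clock 6: out=1, reg = 0x93A800
clock 7: out=0, reg = 0xC9D400
clock 8: out=0, reg = 0x64EA00
clock 9: out=0, reg = 0x327500

0x327500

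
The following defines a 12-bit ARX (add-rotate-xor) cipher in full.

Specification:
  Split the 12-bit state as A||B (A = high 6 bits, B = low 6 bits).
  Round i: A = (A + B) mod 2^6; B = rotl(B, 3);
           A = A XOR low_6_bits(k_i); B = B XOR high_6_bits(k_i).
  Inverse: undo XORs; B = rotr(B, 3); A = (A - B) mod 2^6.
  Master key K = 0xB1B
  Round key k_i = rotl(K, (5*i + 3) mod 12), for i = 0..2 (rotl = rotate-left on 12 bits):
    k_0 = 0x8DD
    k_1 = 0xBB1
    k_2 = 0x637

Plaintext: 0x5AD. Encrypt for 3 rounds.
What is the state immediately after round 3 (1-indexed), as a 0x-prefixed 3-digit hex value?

s_0 = plaintext = 0x5AD
s_1 = Round(s_0, k_0) = 0x78E
s_2 = Round(s_1, k_1) = 0x75F
s_3 = Round(s_2, k_2) = 0x2E3

0x2E3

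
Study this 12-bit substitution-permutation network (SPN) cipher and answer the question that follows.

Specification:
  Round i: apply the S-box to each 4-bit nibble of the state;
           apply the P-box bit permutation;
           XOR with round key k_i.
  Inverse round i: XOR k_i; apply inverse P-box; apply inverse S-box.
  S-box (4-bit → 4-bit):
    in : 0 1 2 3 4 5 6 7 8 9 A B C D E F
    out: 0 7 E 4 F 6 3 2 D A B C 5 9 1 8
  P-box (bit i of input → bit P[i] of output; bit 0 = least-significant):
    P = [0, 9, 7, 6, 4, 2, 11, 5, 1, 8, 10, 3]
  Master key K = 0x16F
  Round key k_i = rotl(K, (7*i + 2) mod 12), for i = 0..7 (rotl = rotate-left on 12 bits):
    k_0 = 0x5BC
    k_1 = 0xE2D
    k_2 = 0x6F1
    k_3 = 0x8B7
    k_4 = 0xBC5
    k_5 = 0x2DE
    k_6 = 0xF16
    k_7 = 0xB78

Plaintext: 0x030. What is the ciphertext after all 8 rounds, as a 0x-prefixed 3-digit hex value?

0x37D

s_0 = plaintext = 0x030
s_1 = Round(s_0, k_0) = 0xDBC
s_2 = Round(s_1, k_1) = 0x686
s_3 = Round(s_2, k_2) = 0xDC2
s_4 = Round(s_3, k_3) = 0x26D
s_5 = Round(s_4, k_4) = 0xE98
s_6 = Round(s_5, k_5) = 0x239
s_7 = Round(s_6, k_6) = 0x05E
s_8 = Round(s_7, k_7) = 0x37D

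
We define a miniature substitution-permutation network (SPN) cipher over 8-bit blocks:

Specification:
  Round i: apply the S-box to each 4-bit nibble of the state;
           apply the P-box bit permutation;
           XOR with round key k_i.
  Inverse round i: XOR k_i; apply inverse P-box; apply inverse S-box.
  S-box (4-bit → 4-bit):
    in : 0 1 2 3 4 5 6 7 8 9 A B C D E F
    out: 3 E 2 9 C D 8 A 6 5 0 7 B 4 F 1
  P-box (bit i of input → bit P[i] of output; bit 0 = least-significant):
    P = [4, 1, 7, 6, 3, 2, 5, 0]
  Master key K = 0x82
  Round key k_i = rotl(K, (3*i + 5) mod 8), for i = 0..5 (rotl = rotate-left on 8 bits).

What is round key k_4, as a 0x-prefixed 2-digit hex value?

0x05

K = 0x82
k_0 = rotl(K, (3*0+5) mod 8) = rotl(K, 5) = 0x50
k_1 = rotl(K, (3*1+5) mod 8) = rotl(K, 0) = 0x82
k_2 = rotl(K, (3*2+5) mod 8) = rotl(K, 3) = 0x14
k_3 = rotl(K, (3*3+5) mod 8) = rotl(K, 6) = 0xA0
k_4 = rotl(K, (3*4+5) mod 8) = rotl(K, 1) = 0x05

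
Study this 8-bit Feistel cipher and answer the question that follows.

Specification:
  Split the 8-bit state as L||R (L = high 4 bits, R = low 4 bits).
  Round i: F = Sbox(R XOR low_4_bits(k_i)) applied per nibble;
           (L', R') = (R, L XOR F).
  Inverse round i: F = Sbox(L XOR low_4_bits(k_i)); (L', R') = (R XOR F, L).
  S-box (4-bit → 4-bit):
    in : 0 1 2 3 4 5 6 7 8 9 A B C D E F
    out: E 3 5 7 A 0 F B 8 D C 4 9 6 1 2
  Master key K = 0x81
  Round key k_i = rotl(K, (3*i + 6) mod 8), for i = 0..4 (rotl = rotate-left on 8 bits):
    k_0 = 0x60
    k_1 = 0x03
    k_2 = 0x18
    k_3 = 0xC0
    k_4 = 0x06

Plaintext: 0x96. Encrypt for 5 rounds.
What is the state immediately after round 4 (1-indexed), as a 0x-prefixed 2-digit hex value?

s_0 = plaintext = 0x96
s_1 = Round(s_0, k_0) = 0x66
s_2 = Round(s_1, k_1) = 0x66
s_3 = Round(s_2, k_2) = 0x67
s_4 = Round(s_3, k_3) = 0x7D
s_5 = Round(s_4, k_4) = 0xD3

0x7D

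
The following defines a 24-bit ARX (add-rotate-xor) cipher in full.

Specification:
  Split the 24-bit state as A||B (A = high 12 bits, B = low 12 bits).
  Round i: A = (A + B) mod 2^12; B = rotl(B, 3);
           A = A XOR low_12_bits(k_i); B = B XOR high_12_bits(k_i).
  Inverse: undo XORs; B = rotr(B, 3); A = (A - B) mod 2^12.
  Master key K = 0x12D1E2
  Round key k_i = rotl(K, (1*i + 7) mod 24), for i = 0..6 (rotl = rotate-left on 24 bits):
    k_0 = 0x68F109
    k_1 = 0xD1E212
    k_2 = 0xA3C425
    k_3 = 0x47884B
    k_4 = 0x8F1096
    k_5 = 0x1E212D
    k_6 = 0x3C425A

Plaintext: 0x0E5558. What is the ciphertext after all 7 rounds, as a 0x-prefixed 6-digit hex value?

0xC1E183

s_0 = plaintext = 0x0E5558
s_1 = Round(s_0, k_0) = 0x734C4D
s_2 = Round(s_1, k_1) = 0x193F70
s_3 = Round(s_2, k_2) = 0x5261BB
s_4 = Round(s_3, k_3) = 0xEAA9A0
s_5 = Round(s_4, k_4) = 0x8DC5F5
s_6 = Round(s_5, k_5) = 0xFFCE48
s_7 = Round(s_6, k_6) = 0xC1E183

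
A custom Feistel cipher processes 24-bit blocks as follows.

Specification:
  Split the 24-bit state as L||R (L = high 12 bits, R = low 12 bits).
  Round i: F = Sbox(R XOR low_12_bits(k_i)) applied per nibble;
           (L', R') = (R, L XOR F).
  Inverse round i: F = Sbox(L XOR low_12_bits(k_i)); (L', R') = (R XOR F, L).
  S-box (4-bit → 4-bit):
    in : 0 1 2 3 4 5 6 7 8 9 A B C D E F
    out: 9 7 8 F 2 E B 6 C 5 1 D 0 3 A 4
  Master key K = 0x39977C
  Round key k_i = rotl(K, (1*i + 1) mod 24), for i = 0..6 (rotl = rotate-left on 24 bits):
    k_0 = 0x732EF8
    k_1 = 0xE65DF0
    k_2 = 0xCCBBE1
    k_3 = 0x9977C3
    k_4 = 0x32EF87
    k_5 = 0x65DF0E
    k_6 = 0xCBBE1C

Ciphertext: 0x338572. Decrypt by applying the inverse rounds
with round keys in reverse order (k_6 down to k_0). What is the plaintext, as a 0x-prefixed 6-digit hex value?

s_0 = ciphertext = 0x338572
s_1 = InvRound(s_0, k_6) = 0x6F0338
s_2 = InvRound(s_1, k_5) = 0x6726F0
s_3 = InvRound(s_2, k_4) = 0x3BE672
s_4 = InvRound(s_3, k_3) = 0x4113BE
s_5 = InvRound(s_4, k_2) = 0x7F7411
s_6 = InvRound(s_5, k_1) = 0x5877F7
s_7 = InvRound(s_6, k_0) = 0xA93587

0xA93587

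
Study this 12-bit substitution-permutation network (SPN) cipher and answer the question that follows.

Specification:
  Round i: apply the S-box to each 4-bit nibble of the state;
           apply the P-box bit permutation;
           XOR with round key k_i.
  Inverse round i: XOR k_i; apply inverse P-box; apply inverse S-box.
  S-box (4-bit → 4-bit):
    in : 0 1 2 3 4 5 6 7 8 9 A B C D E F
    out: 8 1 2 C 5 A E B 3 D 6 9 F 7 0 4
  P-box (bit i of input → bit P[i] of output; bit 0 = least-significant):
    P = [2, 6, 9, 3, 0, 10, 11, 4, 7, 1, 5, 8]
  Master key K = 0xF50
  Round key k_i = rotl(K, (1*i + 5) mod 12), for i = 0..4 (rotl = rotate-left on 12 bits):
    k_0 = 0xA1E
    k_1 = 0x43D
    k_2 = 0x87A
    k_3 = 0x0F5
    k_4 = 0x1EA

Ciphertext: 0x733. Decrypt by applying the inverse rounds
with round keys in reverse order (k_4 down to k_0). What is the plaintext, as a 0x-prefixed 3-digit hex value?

s_0 = ciphertext = 0x733
s_1 = InvRound(s_0, k_4) = 0x176
s_2 = InvRound(s_1, k_3) = 0x71E
s_3 = InvRound(s_2, k_2) = 0x3AD
s_4 = InvRound(s_3, k_1) = 0xB5F
s_5 = InvRound(s_4, k_0) = 0x012

0x012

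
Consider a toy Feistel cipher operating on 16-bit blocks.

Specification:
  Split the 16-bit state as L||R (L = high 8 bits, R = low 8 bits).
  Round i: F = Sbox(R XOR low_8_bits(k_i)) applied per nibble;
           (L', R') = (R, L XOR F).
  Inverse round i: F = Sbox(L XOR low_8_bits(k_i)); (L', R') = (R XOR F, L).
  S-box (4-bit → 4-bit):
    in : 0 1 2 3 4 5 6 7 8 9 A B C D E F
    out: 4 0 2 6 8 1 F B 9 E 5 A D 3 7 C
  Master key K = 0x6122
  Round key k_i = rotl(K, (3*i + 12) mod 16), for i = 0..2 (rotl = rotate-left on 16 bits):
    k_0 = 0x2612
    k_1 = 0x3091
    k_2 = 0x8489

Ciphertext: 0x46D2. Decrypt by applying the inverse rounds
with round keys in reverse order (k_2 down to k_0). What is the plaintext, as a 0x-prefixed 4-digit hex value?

0xA7AA

s_0 = ciphertext = 0x46D2
s_1 = InvRound(s_0, k_2) = 0x0E46
s_2 = InvRound(s_1, k_1) = 0xAA0E
s_3 = InvRound(s_2, k_0) = 0xA7AA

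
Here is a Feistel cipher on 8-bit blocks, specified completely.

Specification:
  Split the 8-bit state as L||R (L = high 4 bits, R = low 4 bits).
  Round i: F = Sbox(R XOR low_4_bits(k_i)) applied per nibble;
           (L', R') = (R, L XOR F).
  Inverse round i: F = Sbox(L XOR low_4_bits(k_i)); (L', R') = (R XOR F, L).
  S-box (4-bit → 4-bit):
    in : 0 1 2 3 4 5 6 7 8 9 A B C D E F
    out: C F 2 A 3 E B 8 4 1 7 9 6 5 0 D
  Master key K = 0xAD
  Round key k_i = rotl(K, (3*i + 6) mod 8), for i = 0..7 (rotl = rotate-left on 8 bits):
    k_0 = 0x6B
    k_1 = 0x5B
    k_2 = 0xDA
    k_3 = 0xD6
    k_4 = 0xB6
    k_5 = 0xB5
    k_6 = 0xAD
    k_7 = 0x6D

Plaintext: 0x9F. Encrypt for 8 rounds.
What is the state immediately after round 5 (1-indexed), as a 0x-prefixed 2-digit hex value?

0x90

s_0 = plaintext = 0x9F
s_1 = Round(s_0, k_0) = 0xFA
s_2 = Round(s_1, k_1) = 0xA0
s_3 = Round(s_2, k_2) = 0x0D
s_4 = Round(s_3, k_3) = 0xD9
s_5 = Round(s_4, k_4) = 0x90
s_6 = Round(s_5, k_5) = 0x07
s_7 = Round(s_6, k_6) = 0x77
s_8 = Round(s_7, k_7) = 0x70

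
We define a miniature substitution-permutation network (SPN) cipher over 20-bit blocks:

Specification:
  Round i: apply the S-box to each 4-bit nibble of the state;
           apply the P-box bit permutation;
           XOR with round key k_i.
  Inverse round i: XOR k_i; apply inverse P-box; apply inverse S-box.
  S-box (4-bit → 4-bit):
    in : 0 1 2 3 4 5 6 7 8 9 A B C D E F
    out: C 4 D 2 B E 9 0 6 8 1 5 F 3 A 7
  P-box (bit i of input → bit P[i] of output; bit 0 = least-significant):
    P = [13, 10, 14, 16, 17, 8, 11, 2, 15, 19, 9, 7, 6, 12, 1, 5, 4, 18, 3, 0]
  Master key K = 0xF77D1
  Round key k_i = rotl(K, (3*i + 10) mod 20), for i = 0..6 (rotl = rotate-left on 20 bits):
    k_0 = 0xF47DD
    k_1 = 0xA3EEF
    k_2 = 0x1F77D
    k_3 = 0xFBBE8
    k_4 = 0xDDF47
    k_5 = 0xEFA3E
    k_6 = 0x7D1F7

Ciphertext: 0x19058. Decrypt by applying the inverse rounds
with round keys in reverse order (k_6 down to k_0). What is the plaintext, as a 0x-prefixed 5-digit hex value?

s_0 = ciphertext = 0x19058
s_1 = InvRound(s_0, k_6) = 0x50941
s_2 = InvRound(s_1, k_5) = 0x2CF42
s_3 = InvRound(s_2, k_4) = 0xE3369
s_4 = InvRound(s_3, k_3) = 0x97619
s_5 = InvRound(s_4, k_2) = 0x76DE7
s_6 = InvRound(s_5, k_1) = 0x83830
s_7 = InvRound(s_6, k_0) = 0x540CC

0x540CC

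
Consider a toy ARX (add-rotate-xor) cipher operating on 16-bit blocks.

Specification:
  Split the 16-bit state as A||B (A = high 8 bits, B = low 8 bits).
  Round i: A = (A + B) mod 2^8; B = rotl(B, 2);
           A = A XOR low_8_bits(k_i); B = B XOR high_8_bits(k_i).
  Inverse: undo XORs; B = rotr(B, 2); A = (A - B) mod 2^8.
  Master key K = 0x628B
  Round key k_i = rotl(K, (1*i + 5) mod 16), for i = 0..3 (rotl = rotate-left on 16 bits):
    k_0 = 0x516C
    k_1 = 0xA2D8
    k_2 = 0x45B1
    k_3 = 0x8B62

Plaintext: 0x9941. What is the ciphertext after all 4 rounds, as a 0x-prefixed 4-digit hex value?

0x9CA1

s_0 = plaintext = 0x9941
s_1 = Round(s_0, k_0) = 0xB654
s_2 = Round(s_1, k_1) = 0xD2F3
s_3 = Round(s_2, k_2) = 0x748A
s_4 = Round(s_3, k_3) = 0x9CA1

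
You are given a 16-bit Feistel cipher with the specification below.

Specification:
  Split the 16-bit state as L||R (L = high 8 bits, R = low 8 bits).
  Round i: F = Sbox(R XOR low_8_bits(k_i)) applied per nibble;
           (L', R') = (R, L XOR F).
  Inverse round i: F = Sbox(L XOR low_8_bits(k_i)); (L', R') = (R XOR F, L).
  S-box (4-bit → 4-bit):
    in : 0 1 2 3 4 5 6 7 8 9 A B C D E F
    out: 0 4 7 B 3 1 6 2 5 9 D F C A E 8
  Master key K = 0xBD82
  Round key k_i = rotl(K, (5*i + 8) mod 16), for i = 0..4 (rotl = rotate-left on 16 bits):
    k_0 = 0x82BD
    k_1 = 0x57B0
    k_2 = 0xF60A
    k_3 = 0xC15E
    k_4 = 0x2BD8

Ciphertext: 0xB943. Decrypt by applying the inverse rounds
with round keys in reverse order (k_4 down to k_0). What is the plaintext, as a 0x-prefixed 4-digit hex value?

0xCA9D

s_0 = ciphertext = 0xB943
s_1 = InvRound(s_0, k_4) = 0x27B9
s_2 = InvRound(s_1, k_3) = 0x9027
s_3 = InvRound(s_2, k_2) = 0xBA90
s_4 = InvRound(s_3, k_1) = 0x9DBA
s_5 = InvRound(s_4, k_0) = 0xCA9D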